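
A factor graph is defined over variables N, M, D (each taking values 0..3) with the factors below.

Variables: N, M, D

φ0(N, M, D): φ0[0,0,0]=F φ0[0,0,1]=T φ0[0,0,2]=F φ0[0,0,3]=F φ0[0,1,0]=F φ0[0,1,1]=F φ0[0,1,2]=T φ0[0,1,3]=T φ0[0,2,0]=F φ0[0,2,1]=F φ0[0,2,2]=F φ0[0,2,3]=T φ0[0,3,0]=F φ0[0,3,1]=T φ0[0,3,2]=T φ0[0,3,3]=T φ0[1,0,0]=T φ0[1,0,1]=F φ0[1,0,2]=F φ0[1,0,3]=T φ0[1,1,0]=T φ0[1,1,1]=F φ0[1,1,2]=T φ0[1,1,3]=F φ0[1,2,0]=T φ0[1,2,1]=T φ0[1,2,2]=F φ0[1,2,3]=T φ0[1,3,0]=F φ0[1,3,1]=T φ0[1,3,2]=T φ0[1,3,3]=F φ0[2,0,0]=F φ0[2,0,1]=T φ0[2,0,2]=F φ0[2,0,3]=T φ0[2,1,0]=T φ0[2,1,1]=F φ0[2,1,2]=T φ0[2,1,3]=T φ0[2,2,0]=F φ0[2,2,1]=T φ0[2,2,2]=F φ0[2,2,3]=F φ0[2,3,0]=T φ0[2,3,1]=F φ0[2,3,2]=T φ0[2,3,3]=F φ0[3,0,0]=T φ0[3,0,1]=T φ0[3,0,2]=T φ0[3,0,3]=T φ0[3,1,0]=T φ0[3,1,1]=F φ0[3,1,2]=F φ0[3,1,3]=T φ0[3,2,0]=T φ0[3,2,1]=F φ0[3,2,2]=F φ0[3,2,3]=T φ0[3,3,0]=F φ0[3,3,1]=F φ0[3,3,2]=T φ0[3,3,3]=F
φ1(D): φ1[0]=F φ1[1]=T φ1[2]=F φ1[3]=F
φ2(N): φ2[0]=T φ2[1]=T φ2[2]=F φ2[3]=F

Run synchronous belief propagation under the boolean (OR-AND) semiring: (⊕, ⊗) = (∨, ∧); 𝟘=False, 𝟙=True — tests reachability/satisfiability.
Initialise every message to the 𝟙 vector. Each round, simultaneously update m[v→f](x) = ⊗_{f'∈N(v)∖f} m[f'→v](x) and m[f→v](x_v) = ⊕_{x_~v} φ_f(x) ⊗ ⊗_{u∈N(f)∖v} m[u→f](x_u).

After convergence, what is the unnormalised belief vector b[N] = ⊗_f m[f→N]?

init: all messages = 𝟙 over 4 values
r1 m[φ0→N] = [T, T, T, T]
r1 m[φ0→M] = [T, T, T, T]
r1 m[φ0→D] = [T, T, T, T]
r1 m[φ1→D] = [F, T, F, F]
r1 m[φ2→N] = [T, T, F, F]
r1 m[N→φ0] = [T, T, T, T]
r1 m[N→φ2] = [T, T, T, T]
r1 m[M→φ0] = [T, T, T, T]
r1 m[D→φ0] = [T, T, T, T]
r1 m[D→φ1] = [T, T, T, T]
r2 m[φ0→N] = [T, T, T, T]
r2 m[φ0→M] = [T, T, T, T]
r2 m[φ0→D] = [T, T, T, T]
r2 m[φ1→D] = [F, T, F, F]
r2 m[φ2→N] = [T, T, F, F]
r2 m[N→φ0] = [T, T, F, F]
r2 m[N→φ2] = [T, T, T, T]
r2 m[M→φ0] = [T, T, T, T]
r2 m[D→φ0] = [F, T, F, F]
r2 m[D→φ1] = [T, T, T, T]
r3 m[φ0→N] = [T, T, T, T]
r3 m[φ0→M] = [T, F, T, T]
r3 m[φ0→D] = [T, T, T, T]
r3 m[φ1→D] = [F, T, F, F]
r3 m[φ2→N] = [T, T, F, F]
r3 m[N→φ0] = [T, T, F, F]
r3 m[N→φ2] = [T, T, T, T]
r3 m[M→φ0] = [T, T, T, T]
r3 m[D→φ0] = [F, T, F, F]
r3 m[D→φ1] = [T, T, T, T]
r4 m[φ0→N] = [T, T, T, T]
r4 m[φ0→M] = [T, F, T, T]
r4 m[φ0→D] = [T, T, T, T]
r4 m[φ1→D] = [F, T, F, F]
r4 m[φ2→N] = [T, T, F, F]
r4 m[N→φ0] = [T, T, F, F]
r4 m[N→φ2] = [T, T, T, T]
r4 m[M→φ0] = [T, T, T, T]
r4 m[D→φ0] = [F, T, F, F]
r4 m[D→φ1] = [T, T, T, T]
fixed point reached at round 4
b[N] = ⊗ incoming = [T, T, F, F]

b[N] = [T, T, F, F]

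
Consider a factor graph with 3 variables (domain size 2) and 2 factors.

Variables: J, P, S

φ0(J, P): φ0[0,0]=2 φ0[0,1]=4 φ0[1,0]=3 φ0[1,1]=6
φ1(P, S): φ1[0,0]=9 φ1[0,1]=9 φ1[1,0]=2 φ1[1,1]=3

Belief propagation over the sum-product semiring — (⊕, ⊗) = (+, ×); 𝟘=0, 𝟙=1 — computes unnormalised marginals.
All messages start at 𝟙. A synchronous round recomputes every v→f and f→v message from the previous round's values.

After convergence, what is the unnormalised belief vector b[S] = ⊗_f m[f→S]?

b[S] = [65, 75]

init: all messages = 𝟙 over 2 values
r1 m[φ0→J] = [6, 9]
r1 m[φ0→P] = [5, 10]
r1 m[φ1→P] = [18, 5]
r1 m[φ1→S] = [11, 12]
r1 m[J→φ0] = [1, 1]
r1 m[P→φ0] = [1, 1]
r1 m[P→φ1] = [1, 1]
r1 m[S→φ1] = [1, 1]
r2 m[φ0→J] = [6, 9]
r2 m[φ0→P] = [5, 10]
r2 m[φ1→P] = [18, 5]
r2 m[φ1→S] = [11, 12]
r2 m[J→φ0] = [1, 1]
r2 m[P→φ0] = [18, 5]
r2 m[P→φ1] = [5, 10]
r2 m[S→φ1] = [1, 1]
r3 m[φ0→J] = [56, 84]
r3 m[φ0→P] = [5, 10]
r3 m[φ1→P] = [18, 5]
r3 m[φ1→S] = [65, 75]
r3 m[J→φ0] = [1, 1]
r3 m[P→φ0] = [18, 5]
r3 m[P→φ1] = [5, 10]
r3 m[S→φ1] = [1, 1]
r4 m[φ0→J] = [56, 84]
r4 m[φ0→P] = [5, 10]
r4 m[φ1→P] = [18, 5]
r4 m[φ1→S] = [65, 75]
r4 m[J→φ0] = [1, 1]
r4 m[P→φ0] = [18, 5]
r4 m[P→φ1] = [5, 10]
r4 m[S→φ1] = [1, 1]
fixed point reached at round 4
b[S] = ⊗ incoming = [65, 75]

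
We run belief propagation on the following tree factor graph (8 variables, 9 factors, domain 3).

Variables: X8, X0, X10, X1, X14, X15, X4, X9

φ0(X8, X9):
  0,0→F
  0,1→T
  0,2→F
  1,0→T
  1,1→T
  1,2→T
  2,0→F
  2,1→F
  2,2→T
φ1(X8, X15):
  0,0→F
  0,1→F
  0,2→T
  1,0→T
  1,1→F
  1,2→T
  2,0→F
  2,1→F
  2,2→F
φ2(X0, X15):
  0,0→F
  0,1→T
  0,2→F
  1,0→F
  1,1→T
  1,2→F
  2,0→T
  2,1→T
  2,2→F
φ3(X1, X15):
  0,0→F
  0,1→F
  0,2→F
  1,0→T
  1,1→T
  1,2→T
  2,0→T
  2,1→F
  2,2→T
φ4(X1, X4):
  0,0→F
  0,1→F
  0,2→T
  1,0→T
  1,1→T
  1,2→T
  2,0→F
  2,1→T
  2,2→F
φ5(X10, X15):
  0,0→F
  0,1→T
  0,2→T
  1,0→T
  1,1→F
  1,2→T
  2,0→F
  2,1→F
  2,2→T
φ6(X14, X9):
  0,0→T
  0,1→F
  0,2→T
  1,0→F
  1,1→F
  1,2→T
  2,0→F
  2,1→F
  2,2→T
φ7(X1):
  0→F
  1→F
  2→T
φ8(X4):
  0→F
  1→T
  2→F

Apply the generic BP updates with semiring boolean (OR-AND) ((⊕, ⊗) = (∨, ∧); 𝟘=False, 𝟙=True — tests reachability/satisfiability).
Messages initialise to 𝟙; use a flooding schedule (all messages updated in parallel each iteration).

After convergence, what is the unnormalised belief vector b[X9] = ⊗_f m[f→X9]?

init: all messages = 𝟙 over 3 values
r1 m[φ0→X8] = [T, T, T]
r1 m[φ0→X9] = [T, T, T]
r1 m[φ1→X8] = [T, T, F]
r1 m[φ1→X15] = [T, F, T]
r1 m[φ2→X0] = [T, T, T]
r1 m[φ2→X15] = [T, T, F]
r1 m[φ3→X1] = [F, T, T]
r1 m[φ3→X15] = [T, T, T]
r1 m[φ4→X1] = [T, T, T]
r1 m[φ4→X4] = [T, T, T]
r1 m[φ5→X10] = [T, T, T]
r1 m[φ5→X15] = [T, T, T]
r1 m[φ6→X14] = [T, T, T]
r1 m[φ6→X9] = [T, F, T]
r1 m[φ7→X1] = [F, F, T]
r1 m[φ8→X4] = [F, T, F]
r1 m[X8→φ0] = [T, T, T]
r1 m[X8→φ1] = [T, T, T]
r1 m[X0→φ2] = [T, T, T]
r1 m[X10→φ5] = [T, T, T]
r1 m[X1→φ3] = [T, T, T]
r1 m[X1→φ4] = [T, T, T]
r1 m[X1→φ7] = [T, T, T]
r1 m[X14→φ6] = [T, T, T]
r1 m[X15→φ1] = [T, T, T]
r1 m[X15→φ2] = [T, T, T]
r1 m[X15→φ3] = [T, T, T]
r1 m[X15→φ5] = [T, T, T]
r1 m[X4→φ4] = [T, T, T]
r1 m[X4→φ8] = [T, T, T]
r1 m[X9→φ0] = [T, T, T]
r1 m[X9→φ6] = [T, T, T]
r2 m[φ0→X8] = [T, T, T]
r2 m[φ0→X9] = [T, T, T]
r2 m[φ1→X8] = [T, T, F]
r2 m[φ1→X15] = [T, F, T]
r2 m[φ2→X0] = [T, T, T]
r2 m[φ2→X15] = [T, T, F]
r2 m[φ3→X1] = [F, T, T]
r2 m[φ3→X15] = [T, T, T]
r2 m[φ4→X1] = [T, T, T]
r2 m[φ4→X4] = [T, T, T]
r2 m[φ5→X10] = [T, T, T]
r2 m[φ5→X15] = [T, T, T]
r2 m[φ6→X14] = [T, T, T]
r2 m[φ6→X9] = [T, F, T]
r2 m[φ7→X1] = [F, F, T]
r2 m[φ8→X4] = [F, T, F]
r2 m[X8→φ0] = [T, T, F]
r2 m[X8→φ1] = [T, T, T]
r2 m[X0→φ2] = [T, T, T]
r2 m[X10→φ5] = [T, T, T]
r2 m[X1→φ3] = [F, F, T]
r2 m[X1→φ4] = [F, F, T]
r2 m[X1→φ7] = [F, T, T]
r2 m[X14→φ6] = [T, T, T]
r2 m[X15→φ1] = [T, T, F]
r2 m[X15→φ2] = [T, F, T]
r2 m[X15→φ3] = [T, F, F]
r2 m[X15→φ5] = [T, F, F]
r2 m[X4→φ4] = [F, T, F]
r2 m[X4→φ8] = [T, T, T]
r2 m[X9→φ0] = [T, F, T]
r2 m[X9→φ6] = [T, T, T]
r3 m[φ0→X8] = [F, T, T]
r3 m[φ0→X9] = [T, T, T]
r3 m[φ1→X8] = [F, T, F]
r3 m[φ1→X15] = [T, F, T]
r3 m[φ2→X0] = [F, F, T]
r3 m[φ2→X15] = [T, T, F]
r3 m[φ3→X1] = [F, T, T]
r3 m[φ3→X15] = [T, F, T]
r3 m[φ4→X1] = [F, T, T]
r3 m[φ4→X4] = [F, T, F]
r3 m[φ5→X10] = [F, T, F]
r3 m[φ5→X15] = [T, T, T]
r3 m[φ6→X14] = [T, T, T]
r3 m[φ6→X9] = [T, F, T]
r3 m[φ7→X1] = [F, F, T]
r3 m[φ8→X4] = [F, T, F]
r3 m[X8→φ0] = [T, T, F]
r3 m[X8→φ1] = [T, T, T]
r3 m[X0→φ2] = [T, T, T]
r3 m[X10→φ5] = [T, T, T]
r3 m[X1→φ3] = [F, F, T]
r3 m[X1→φ4] = [F, F, T]
r3 m[X1→φ7] = [F, T, T]
r3 m[X14→φ6] = [T, T, T]
r3 m[X15→φ1] = [T, T, F]
r3 m[X15→φ2] = [T, F, T]
r3 m[X15→φ3] = [T, F, F]
r3 m[X15→φ5] = [T, F, F]
r3 m[X4→φ4] = [F, T, F]
r3 m[X4→φ8] = [T, T, T]
r3 m[X9→φ0] = [T, F, T]
r3 m[X9→φ6] = [T, T, T]
r4 m[φ0→X8] = [F, T, T]
r4 m[φ0→X9] = [T, T, T]
r4 m[φ1→X8] = [F, T, F]
r4 m[φ1→X15] = [T, F, T]
r4 m[φ2→X0] = [F, F, T]
r4 m[φ2→X15] = [T, T, F]
r4 m[φ3→X1] = [F, T, T]
r4 m[φ3→X15] = [T, F, T]
r4 m[φ4→X1] = [F, T, T]
r4 m[φ4→X4] = [F, T, F]
r4 m[φ5→X10] = [F, T, F]
r4 m[φ5→X15] = [T, T, T]
r4 m[φ6→X14] = [T, T, T]
r4 m[φ6→X9] = [T, F, T]
r4 m[φ7→X1] = [F, F, T]
r4 m[φ8→X4] = [F, T, F]
r4 m[X8→φ0] = [F, T, F]
r4 m[X8→φ1] = [F, T, T]
r4 m[X0→φ2] = [T, T, T]
r4 m[X10→φ5] = [T, T, T]
r4 m[X1→φ3] = [F, F, T]
r4 m[X1→φ4] = [F, F, T]
r4 m[X1→φ7] = [F, T, T]
r4 m[X14→φ6] = [T, T, T]
r4 m[X15→φ1] = [T, F, F]
r4 m[X15→φ2] = [T, F, T]
r4 m[X15→φ3] = [T, F, F]
r4 m[X15→φ5] = [T, F, F]
r4 m[X4→φ4] = [F, T, F]
r4 m[X4→φ8] = [F, T, F]
r4 m[X9→φ0] = [T, F, T]
r4 m[X9→φ6] = [T, T, T]
r5 m[φ0→X8] = [F, T, T]
r5 m[φ0→X9] = [T, T, T]
r5 m[φ1→X8] = [F, T, F]
r5 m[φ1→X15] = [T, F, T]
r5 m[φ2→X0] = [F, F, T]
r5 m[φ2→X15] = [T, T, F]
r5 m[φ3→X1] = [F, T, T]
r5 m[φ3→X15] = [T, F, T]
r5 m[φ4→X1] = [F, T, T]
r5 m[φ4→X4] = [F, T, F]
r5 m[φ5→X10] = [F, T, F]
r5 m[φ5→X15] = [T, T, T]
r5 m[φ6→X14] = [T, T, T]
r5 m[φ6→X9] = [T, F, T]
r5 m[φ7→X1] = [F, F, T]
r5 m[φ8→X4] = [F, T, F]
r5 m[X8→φ0] = [F, T, F]
r5 m[X8→φ1] = [F, T, T]
r5 m[X0→φ2] = [T, T, T]
r5 m[X10→φ5] = [T, T, T]
r5 m[X1→φ3] = [F, F, T]
r5 m[X1→φ4] = [F, F, T]
r5 m[X1→φ7] = [F, T, T]
r5 m[X14→φ6] = [T, T, T]
r5 m[X15→φ1] = [T, F, F]
r5 m[X15→φ2] = [T, F, T]
r5 m[X15→φ3] = [T, F, F]
r5 m[X15→φ5] = [T, F, F]
r5 m[X4→φ4] = [F, T, F]
r5 m[X4→φ8] = [F, T, F]
r5 m[X9→φ0] = [T, F, T]
r5 m[X9→φ6] = [T, T, T]
fixed point reached at round 5
b[X9] = ⊗ incoming = [T, F, T]

b[X9] = [T, F, T]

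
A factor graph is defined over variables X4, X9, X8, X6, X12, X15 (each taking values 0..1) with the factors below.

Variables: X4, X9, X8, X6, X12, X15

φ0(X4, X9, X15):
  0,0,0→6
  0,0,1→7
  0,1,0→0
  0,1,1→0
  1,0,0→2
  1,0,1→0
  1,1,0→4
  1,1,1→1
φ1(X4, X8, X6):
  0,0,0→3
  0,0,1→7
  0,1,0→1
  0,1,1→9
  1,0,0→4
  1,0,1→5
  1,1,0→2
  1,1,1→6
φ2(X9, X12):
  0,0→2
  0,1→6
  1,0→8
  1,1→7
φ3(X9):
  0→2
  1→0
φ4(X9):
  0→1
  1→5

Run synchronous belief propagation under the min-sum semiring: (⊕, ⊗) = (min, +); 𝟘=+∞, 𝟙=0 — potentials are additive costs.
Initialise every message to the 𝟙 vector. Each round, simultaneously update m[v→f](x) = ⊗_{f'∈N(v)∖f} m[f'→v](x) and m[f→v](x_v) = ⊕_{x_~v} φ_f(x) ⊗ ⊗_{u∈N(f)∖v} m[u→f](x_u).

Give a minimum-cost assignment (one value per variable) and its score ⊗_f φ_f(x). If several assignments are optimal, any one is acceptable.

init: all messages = 𝟙 over 2 values
r1 m[φ0→X4] = [0, 0]
r1 m[φ0→X9] = [0, 0]
r1 m[φ0→X15] = [0, 0]
r1 m[φ1→X4] = [1, 2]
r1 m[φ1→X8] = [3, 1]
r1 m[φ1→X6] = [1, 5]
r1 m[φ2→X9] = [2, 7]
r1 m[φ2→X12] = [2, 6]
r1 m[φ3→X9] = [2, 0]
r1 m[φ4→X9] = [1, 5]
r1 m[X4→φ0] = [0, 0]
r1 m[X4→φ1] = [0, 0]
r1 m[X9→φ0] = [0, 0]
r1 m[X9→φ2] = [0, 0]
r1 m[X9→φ3] = [0, 0]
r1 m[X9→φ4] = [0, 0]
r1 m[X8→φ1] = [0, 0]
r1 m[X6→φ1] = [0, 0]
r1 m[X12→φ2] = [0, 0]
r1 m[X15→φ0] = [0, 0]
r2 m[φ0→X4] = [0, 0]
r2 m[φ0→X9] = [0, 0]
r2 m[φ0→X15] = [0, 0]
r2 m[φ1→X4] = [1, 2]
r2 m[φ1→X8] = [3, 1]
r2 m[φ1→X6] = [1, 5]
r2 m[φ2→X9] = [2, 7]
r2 m[φ2→X12] = [2, 6]
r2 m[φ3→X9] = [2, 0]
r2 m[φ4→X9] = [1, 5]
r2 m[X4→φ0] = [1, 2]
r2 m[X4→φ1] = [0, 0]
r2 m[X9→φ0] = [5, 12]
r2 m[X9→φ2] = [3, 5]
r2 m[X9→φ3] = [3, 12]
r2 m[X9→φ4] = [4, 7]
r2 m[X8→φ1] = [0, 0]
r2 m[X6→φ1] = [0, 0]
r2 m[X12→φ2] = [0, 0]
r2 m[X15→φ0] = [0, 0]
r3 m[φ0→X4] = [11, 5]
r3 m[φ0→X9] = [2, 1]
r3 m[φ0→X15] = [9, 7]
r3 m[φ1→X4] = [1, 2]
r3 m[φ1→X8] = [3, 1]
r3 m[φ1→X6] = [1, 5]
r3 m[φ2→X9] = [2, 7]
r3 m[φ2→X12] = [5, 9]
r3 m[φ3→X9] = [2, 0]
r3 m[φ4→X9] = [1, 5]
r3 m[X4→φ0] = [1, 2]
r3 m[X4→φ1] = [0, 0]
r3 m[X9→φ0] = [5, 12]
r3 m[X9→φ2] = [3, 5]
r3 m[X9→φ3] = [3, 12]
r3 m[X9→φ4] = [4, 7]
r3 m[X8→φ1] = [0, 0]
r3 m[X6→φ1] = [0, 0]
r3 m[X12→φ2] = [0, 0]
r3 m[X15→φ0] = [0, 0]
r4 m[φ0→X4] = [11, 5]
r4 m[φ0→X9] = [2, 1]
r4 m[φ0→X15] = [9, 7]
r4 m[φ1→X4] = [1, 2]
r4 m[φ1→X8] = [3, 1]
r4 m[φ1→X6] = [1, 5]
r4 m[φ2→X9] = [2, 7]
r4 m[φ2→X12] = [5, 9]
r4 m[φ3→X9] = [2, 0]
r4 m[φ4→X9] = [1, 5]
r4 m[X4→φ0] = [1, 2]
r4 m[X4→φ1] = [11, 5]
r4 m[X9→φ0] = [5, 12]
r4 m[X9→φ2] = [5, 6]
r4 m[X9→φ3] = [5, 13]
r4 m[X9→φ4] = [6, 8]
r4 m[X8→φ1] = [0, 0]
r4 m[X6→φ1] = [0, 0]
r4 m[X12→φ2] = [0, 0]
r4 m[X15→φ0] = [0, 0]
r5 m[φ0→X4] = [11, 5]
r5 m[φ0→X9] = [2, 1]
r5 m[φ0→X15] = [9, 7]
r5 m[φ1→X4] = [1, 2]
r5 m[φ1→X8] = [9, 7]
r5 m[φ1→X6] = [7, 10]
r5 m[φ2→X9] = [2, 7]
r5 m[φ2→X12] = [7, 11]
r5 m[φ3→X9] = [2, 0]
r5 m[φ4→X9] = [1, 5]
r5 m[X4→φ0] = [1, 2]
r5 m[X4→φ1] = [11, 5]
r5 m[X9→φ0] = [5, 12]
r5 m[X9→φ2] = [5, 6]
r5 m[X9→φ3] = [5, 13]
r5 m[X9→φ4] = [6, 8]
r5 m[X8→φ1] = [0, 0]
r5 m[X6→φ1] = [0, 0]
r5 m[X12→φ2] = [0, 0]
r5 m[X15→φ0] = [0, 0]
r6 m[φ0→X4] = [11, 5]
r6 m[φ0→X9] = [2, 1]
r6 m[φ0→X15] = [9, 7]
r6 m[φ1→X4] = [1, 2]
r6 m[φ1→X8] = [9, 7]
r6 m[φ1→X6] = [7, 10]
r6 m[φ2→X9] = [2, 7]
r6 m[φ2→X12] = [7, 11]
r6 m[φ3→X9] = [2, 0]
r6 m[φ4→X9] = [1, 5]
r6 m[X4→φ0] = [1, 2]
r6 m[X4→φ1] = [11, 5]
r6 m[X9→φ0] = [5, 12]
r6 m[X9→φ2] = [5, 6]
r6 m[X9→φ3] = [5, 13]
r6 m[X9→φ4] = [6, 8]
r6 m[X8→φ1] = [0, 0]
r6 m[X6→φ1] = [0, 0]
r6 m[X12→φ2] = [0, 0]
r6 m[X15→φ0] = [0, 0]
fixed point reached at round 6
traceback from X4: (X4=1, X9=0, X8=1, X6=0, X12=0, X15=1), score=7

assignment: (X4=1, X9=0, X8=1, X6=0, X12=0, X15=1); score = 7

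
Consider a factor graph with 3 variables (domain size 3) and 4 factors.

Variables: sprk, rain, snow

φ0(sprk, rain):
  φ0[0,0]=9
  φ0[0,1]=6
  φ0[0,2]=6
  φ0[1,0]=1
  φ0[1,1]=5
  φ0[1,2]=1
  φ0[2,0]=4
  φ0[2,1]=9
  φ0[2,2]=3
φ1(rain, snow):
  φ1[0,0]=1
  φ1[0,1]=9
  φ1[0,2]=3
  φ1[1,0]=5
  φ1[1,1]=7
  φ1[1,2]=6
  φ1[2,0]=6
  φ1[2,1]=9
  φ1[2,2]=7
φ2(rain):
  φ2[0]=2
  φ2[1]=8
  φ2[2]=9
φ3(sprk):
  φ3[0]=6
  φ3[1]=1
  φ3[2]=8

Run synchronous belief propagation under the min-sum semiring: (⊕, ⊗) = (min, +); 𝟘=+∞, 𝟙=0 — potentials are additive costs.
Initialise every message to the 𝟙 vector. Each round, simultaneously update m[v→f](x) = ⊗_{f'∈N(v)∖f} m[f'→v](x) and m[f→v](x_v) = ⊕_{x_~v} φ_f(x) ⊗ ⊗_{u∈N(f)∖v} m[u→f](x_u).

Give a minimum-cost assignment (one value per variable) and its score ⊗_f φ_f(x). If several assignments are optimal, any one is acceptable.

assignment: (sprk=1, rain=0, snow=0); score = 5

init: all messages = 𝟙 over 3 values
r1 m[φ0→sprk] = [6, 1, 3]
r1 m[φ0→rain] = [1, 5, 1]
r1 m[φ1→rain] = [1, 5, 6]
r1 m[φ1→snow] = [1, 7, 3]
r1 m[φ2→rain] = [2, 8, 9]
r1 m[φ3→sprk] = [6, 1, 8]
r1 m[sprk→φ0] = [0, 0, 0]
r1 m[sprk→φ3] = [0, 0, 0]
r1 m[rain→φ0] = [0, 0, 0]
r1 m[rain→φ1] = [0, 0, 0]
r1 m[rain→φ2] = [0, 0, 0]
r1 m[snow→φ1] = [0, 0, 0]
r2 m[φ0→sprk] = [6, 1, 3]
r2 m[φ0→rain] = [1, 5, 1]
r2 m[φ1→rain] = [1, 5, 6]
r2 m[φ1→snow] = [1, 7, 3]
r2 m[φ2→rain] = [2, 8, 9]
r2 m[φ3→sprk] = [6, 1, 8]
r2 m[sprk→φ0] = [6, 1, 8]
r2 m[sprk→φ3] = [6, 1, 3]
r2 m[rain→φ0] = [3, 13, 15]
r2 m[rain→φ1] = [3, 13, 10]
r2 m[rain→φ2] = [2, 10, 7]
r2 m[snow→φ1] = [0, 0, 0]
r3 m[φ0→sprk] = [12, 4, 7]
r3 m[φ0→rain] = [2, 6, 2]
r3 m[φ1→rain] = [1, 5, 6]
r3 m[φ1→snow] = [4, 12, 6]
r3 m[φ2→rain] = [2, 8, 9]
r3 m[φ3→sprk] = [6, 1, 8]
r3 m[sprk→φ0] = [6, 1, 8]
r3 m[sprk→φ3] = [6, 1, 3]
r3 m[rain→φ0] = [3, 13, 15]
r3 m[rain→φ1] = [3, 13, 10]
r3 m[rain→φ2] = [2, 10, 7]
r3 m[snow→φ1] = [0, 0, 0]
r4 m[φ0→sprk] = [12, 4, 7]
r4 m[φ0→rain] = [2, 6, 2]
r4 m[φ1→rain] = [1, 5, 6]
r4 m[φ1→snow] = [4, 12, 6]
r4 m[φ2→rain] = [2, 8, 9]
r4 m[φ3→sprk] = [6, 1, 8]
r4 m[sprk→φ0] = [6, 1, 8]
r4 m[sprk→φ3] = [12, 4, 7]
r4 m[rain→φ0] = [3, 13, 15]
r4 m[rain→φ1] = [4, 14, 11]
r4 m[rain→φ2] = [3, 11, 8]
r4 m[snow→φ1] = [0, 0, 0]
r5 m[φ0→sprk] = [12, 4, 7]
r5 m[φ0→rain] = [2, 6, 2]
r5 m[φ1→rain] = [1, 5, 6]
r5 m[φ1→snow] = [5, 13, 7]
r5 m[φ2→rain] = [2, 8, 9]
r5 m[φ3→sprk] = [6, 1, 8]
r5 m[sprk→φ0] = [6, 1, 8]
r5 m[sprk→φ3] = [12, 4, 7]
r5 m[rain→φ0] = [3, 13, 15]
r5 m[rain→φ1] = [4, 14, 11]
r5 m[rain→φ2] = [3, 11, 8]
r5 m[snow→φ1] = [0, 0, 0]
r6 m[φ0→sprk] = [12, 4, 7]
r6 m[φ0→rain] = [2, 6, 2]
r6 m[φ1→rain] = [1, 5, 6]
r6 m[φ1→snow] = [5, 13, 7]
r6 m[φ2→rain] = [2, 8, 9]
r6 m[φ3→sprk] = [6, 1, 8]
r6 m[sprk→φ0] = [6, 1, 8]
r6 m[sprk→φ3] = [12, 4, 7]
r6 m[rain→φ0] = [3, 13, 15]
r6 m[rain→φ1] = [4, 14, 11]
r6 m[rain→φ2] = [3, 11, 8]
r6 m[snow→φ1] = [0, 0, 0]
fixed point reached at round 6
traceback from sprk: (sprk=1, rain=0, snow=0), score=5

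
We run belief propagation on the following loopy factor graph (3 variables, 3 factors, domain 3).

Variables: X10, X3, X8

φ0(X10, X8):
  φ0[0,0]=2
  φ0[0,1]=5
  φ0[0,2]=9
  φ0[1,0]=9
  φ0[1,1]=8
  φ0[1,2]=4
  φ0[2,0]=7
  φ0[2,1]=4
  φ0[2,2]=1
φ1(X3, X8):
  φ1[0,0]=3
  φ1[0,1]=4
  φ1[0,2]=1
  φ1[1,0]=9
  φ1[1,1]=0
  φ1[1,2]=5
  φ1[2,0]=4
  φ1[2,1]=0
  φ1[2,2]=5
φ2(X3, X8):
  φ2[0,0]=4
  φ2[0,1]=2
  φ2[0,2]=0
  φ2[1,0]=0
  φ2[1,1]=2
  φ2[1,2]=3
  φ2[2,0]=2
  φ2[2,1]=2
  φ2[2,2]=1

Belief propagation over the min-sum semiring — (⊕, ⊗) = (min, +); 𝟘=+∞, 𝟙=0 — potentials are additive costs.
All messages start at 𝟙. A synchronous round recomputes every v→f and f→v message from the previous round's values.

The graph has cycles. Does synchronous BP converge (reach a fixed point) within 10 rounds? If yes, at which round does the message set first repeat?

init: all messages = 𝟙 over 3 values
r1 m[φ0→X10] = [2, 4, 1]
r1 m[φ0→X8] = [2, 4, 1]
r1 m[φ1→X3] = [1, 0, 0]
r1 m[φ1→X8] = [3, 0, 1]
r1 m[φ2→X3] = [0, 0, 1]
r1 m[φ2→X8] = [0, 2, 0]
r1 m[X10→φ0] = [0, 0, 0]
r1 m[X3→φ1] = [0, 0, 0]
r1 m[X3→φ2] = [0, 0, 0]
r1 m[X8→φ0] = [0, 0, 0]
r1 m[X8→φ1] = [0, 0, 0]
r1 m[X8→φ2] = [0, 0, 0]
r2 m[φ0→X10] = [2, 4, 1]
r2 m[φ0→X8] = [2, 4, 1]
r2 m[φ1→X3] = [1, 0, 0]
r2 m[φ1→X8] = [3, 0, 1]
r2 m[φ2→X3] = [0, 0, 1]
r2 m[φ2→X8] = [0, 2, 0]
r2 m[X10→φ0] = [0, 0, 0]
r2 m[X3→φ1] = [0, 0, 1]
r2 m[X3→φ2] = [1, 0, 0]
r2 m[X8→φ0] = [3, 2, 1]
r2 m[X8→φ1] = [2, 6, 1]
r2 m[X8→φ2] = [5, 4, 2]
r3 m[φ0→X10] = [5, 5, 2]
r3 m[φ0→X8] = [2, 4, 1]
r3 m[φ1→X3] = [2, 6, 6]
r3 m[φ1→X8] = [3, 0, 1]
r3 m[φ2→X3] = [2, 5, 3]
r3 m[φ2→X8] = [0, 2, 1]
r3 m[X10→φ0] = [0, 0, 0]
r3 m[X3→φ1] = [0, 0, 1]
r3 m[X3→φ2] = [1, 0, 0]
r3 m[X8→φ0] = [3, 2, 1]
r3 m[X8→φ1] = [2, 6, 1]
r3 m[X8→φ2] = [5, 4, 2]
r4 m[φ0→X10] = [5, 5, 2]
r4 m[φ0→X8] = [2, 4, 1]
r4 m[φ1→X3] = [2, 6, 6]
r4 m[φ1→X8] = [3, 0, 1]
r4 m[φ2→X3] = [2, 5, 3]
r4 m[φ2→X8] = [0, 2, 1]
r4 m[X10→φ0] = [0, 0, 0]
r4 m[X3→φ1] = [2, 5, 3]
r4 m[X3→φ2] = [2, 6, 6]
r4 m[X8→φ0] = [3, 2, 2]
r4 m[X8→φ1] = [2, 6, 2]
r4 m[X8→φ2] = [5, 4, 2]
r5 m[φ0→X10] = [5, 6, 3]
r5 m[φ0→X8] = [2, 4, 1]
r5 m[φ1→X3] = [3, 6, 6]
r5 m[φ1→X8] = [5, 3, 3]
r5 m[φ2→X3] = [2, 5, 3]
r5 m[φ2→X8] = [6, 4, 2]
r5 m[X10→φ0] = [0, 0, 0]
r5 m[X3→φ1] = [2, 5, 3]
r5 m[X3→φ2] = [2, 6, 6]
r5 m[X8→φ0] = [3, 2, 2]
r5 m[X8→φ1] = [2, 6, 2]
r5 m[X8→φ2] = [5, 4, 2]
r6 m[φ0→X10] = [5, 6, 3]
r6 m[φ0→X8] = [2, 4, 1]
r6 m[φ1→X3] = [3, 6, 6]
r6 m[φ1→X8] = [5, 3, 3]
r6 m[φ2→X3] = [2, 5, 3]
r6 m[φ2→X8] = [6, 4, 2]
r6 m[X10→φ0] = [0, 0, 0]
r6 m[X3→φ1] = [2, 5, 3]
r6 m[X3→φ2] = [3, 6, 6]
r6 m[X8→φ0] = [11, 7, 5]
r6 m[X8→φ1] = [8, 8, 3]
r6 m[X8→φ2] = [7, 7, 4]
r7 m[φ0→X10] = [12, 9, 6]
r7 m[φ0→X8] = [2, 4, 1]
r7 m[φ1→X3] = [4, 8, 8]
r7 m[φ1→X8] = [5, 3, 3]
r7 m[φ2→X3] = [4, 7, 5]
r7 m[φ2→X8] = [6, 5, 3]
r7 m[X10→φ0] = [0, 0, 0]
r7 m[X3→φ1] = [2, 5, 3]
r7 m[X3→φ2] = [3, 6, 6]
r7 m[X8→φ0] = [11, 7, 5]
r7 m[X8→φ1] = [8, 8, 3]
r7 m[X8→φ2] = [7, 7, 4]
r8 m[φ0→X10] = [12, 9, 6]
r8 m[φ0→X8] = [2, 4, 1]
r8 m[φ1→X3] = [4, 8, 8]
r8 m[φ1→X8] = [5, 3, 3]
r8 m[φ2→X3] = [4, 7, 5]
r8 m[φ2→X8] = [6, 5, 3]
r8 m[X10→φ0] = [0, 0, 0]
r8 m[X3→φ1] = [4, 7, 5]
r8 m[X3→φ2] = [4, 8, 8]
r8 m[X8→φ0] = [11, 8, 6]
r8 m[X8→φ1] = [8, 9, 4]
r8 m[X8→φ2] = [7, 7, 4]
r9 m[φ0→X10] = [13, 10, 7]
r9 m[φ0→X8] = [2, 4, 1]
r9 m[φ1→X3] = [5, 9, 9]
r9 m[φ1→X8] = [7, 5, 5]
r9 m[φ2→X3] = [4, 7, 5]
r9 m[φ2→X8] = [8, 6, 4]
r9 m[X10→φ0] = [0, 0, 0]
r9 m[X3→φ1] = [4, 7, 5]
r9 m[X3→φ2] = [4, 8, 8]
r9 m[X8→φ0] = [11, 8, 6]
r9 m[X8→φ1] = [8, 9, 4]
r9 m[X8→φ2] = [7, 7, 4]
r10 m[φ0→X10] = [13, 10, 7]
r10 m[φ0→X8] = [2, 4, 1]
r10 m[φ1→X3] = [5, 9, 9]
r10 m[φ1→X8] = [7, 5, 5]
r10 m[φ2→X3] = [4, 7, 5]
r10 m[φ2→X8] = [8, 6, 4]
r10 m[X10→φ0] = [0, 0, 0]
r10 m[X3→φ1] = [4, 7, 5]
r10 m[X3→φ2] = [5, 9, 9]
r10 m[X8→φ0] = [15, 11, 9]
r10 m[X8→φ1] = [10, 10, 5]
r10 m[X8→φ2] = [9, 9, 6]
no fixed point within 10 rounds

NOT CONVERGED within 10 rounds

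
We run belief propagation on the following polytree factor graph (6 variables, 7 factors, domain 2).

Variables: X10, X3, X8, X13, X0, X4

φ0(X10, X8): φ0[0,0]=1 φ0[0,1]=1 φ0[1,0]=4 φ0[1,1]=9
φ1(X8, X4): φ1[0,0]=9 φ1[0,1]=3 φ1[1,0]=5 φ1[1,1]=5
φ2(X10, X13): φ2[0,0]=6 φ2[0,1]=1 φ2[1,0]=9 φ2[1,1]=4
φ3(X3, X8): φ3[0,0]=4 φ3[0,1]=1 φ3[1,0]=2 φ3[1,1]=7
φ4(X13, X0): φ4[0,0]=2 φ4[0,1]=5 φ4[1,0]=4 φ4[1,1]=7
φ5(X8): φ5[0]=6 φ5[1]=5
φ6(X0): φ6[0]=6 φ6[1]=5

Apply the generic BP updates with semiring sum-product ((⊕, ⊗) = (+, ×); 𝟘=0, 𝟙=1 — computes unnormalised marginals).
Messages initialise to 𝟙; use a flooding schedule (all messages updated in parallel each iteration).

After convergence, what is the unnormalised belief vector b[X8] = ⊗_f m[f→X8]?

b[X8] = [1104624, 2160800]

init: all messages = 𝟙 over 2 values
r1 m[φ0→X10] = [2, 13]
r1 m[φ0→X8] = [5, 10]
r1 m[φ1→X8] = [12, 10]
r1 m[φ1→X4] = [14, 8]
r1 m[φ2→X10] = [7, 13]
r1 m[φ2→X13] = [15, 5]
r1 m[φ3→X3] = [5, 9]
r1 m[φ3→X8] = [6, 8]
r1 m[φ4→X13] = [7, 11]
r1 m[φ4→X0] = [6, 12]
r1 m[φ5→X8] = [6, 5]
r1 m[φ6→X0] = [6, 5]
r1 m[X10→φ0] = [1, 1]
r1 m[X10→φ2] = [1, 1]
r1 m[X3→φ3] = [1, 1]
r1 m[X8→φ0] = [1, 1]
r1 m[X8→φ1] = [1, 1]
r1 m[X8→φ3] = [1, 1]
r1 m[X8→φ5] = [1, 1]
r1 m[X13→φ2] = [1, 1]
r1 m[X13→φ4] = [1, 1]
r1 m[X0→φ4] = [1, 1]
r1 m[X0→φ6] = [1, 1]
r1 m[X4→φ1] = [1, 1]
r2 m[φ0→X10] = [2, 13]
r2 m[φ0→X8] = [5, 10]
r2 m[φ1→X8] = [12, 10]
r2 m[φ1→X4] = [14, 8]
r2 m[φ2→X10] = [7, 13]
r2 m[φ2→X13] = [15, 5]
r2 m[φ3→X3] = [5, 9]
r2 m[φ3→X8] = [6, 8]
r2 m[φ4→X13] = [7, 11]
r2 m[φ4→X0] = [6, 12]
r2 m[φ5→X8] = [6, 5]
r2 m[φ6→X0] = [6, 5]
r2 m[X10→φ0] = [7, 13]
r2 m[X10→φ2] = [2, 13]
r2 m[X3→φ3] = [1, 1]
r2 m[X8→φ0] = [432, 400]
r2 m[X8→φ1] = [180, 400]
r2 m[X8→φ3] = [360, 500]
r2 m[X8→φ5] = [360, 800]
r2 m[X13→φ2] = [7, 11]
r2 m[X13→φ4] = [15, 5]
r2 m[X0→φ4] = [6, 5]
r2 m[X0→φ6] = [6, 12]
r2 m[X4→φ1] = [1, 1]
r3 m[φ0→X10] = [832, 5328]
r3 m[φ0→X8] = [59, 124]
r3 m[φ1→X8] = [12, 10]
r3 m[φ1→X4] = [3620, 2540]
r3 m[φ2→X10] = [53, 107]
r3 m[φ2→X13] = [129, 54]
r3 m[φ3→X3] = [1940, 4220]
r3 m[φ3→X8] = [6, 8]
r3 m[φ4→X13] = [37, 59]
r3 m[φ4→X0] = [50, 110]
r3 m[φ5→X8] = [6, 5]
r3 m[φ6→X0] = [6, 5]
r3 m[X10→φ0] = [7, 13]
r3 m[X10→φ2] = [2, 13]
r3 m[X3→φ3] = [1, 1]
r3 m[X8→φ0] = [432, 400]
r3 m[X8→φ1] = [180, 400]
r3 m[X8→φ3] = [360, 500]
r3 m[X8→φ5] = [360, 800]
r3 m[X13→φ2] = [7, 11]
r3 m[X13→φ4] = [15, 5]
r3 m[X0→φ4] = [6, 5]
r3 m[X0→φ6] = [6, 12]
r3 m[X4→φ1] = [1, 1]
r4 m[φ0→X10] = [832, 5328]
r4 m[φ0→X8] = [59, 124]
r4 m[φ1→X8] = [12, 10]
r4 m[φ1→X4] = [3620, 2540]
r4 m[φ2→X10] = [53, 107]
r4 m[φ2→X13] = [129, 54]
r4 m[φ3→X3] = [1940, 4220]
r4 m[φ3→X8] = [6, 8]
r4 m[φ4→X13] = [37, 59]
r4 m[φ4→X0] = [50, 110]
r4 m[φ5→X8] = [6, 5]
r4 m[φ6→X0] = [6, 5]
r4 m[X10→φ0] = [53, 107]
r4 m[X10→φ2] = [832, 5328]
r4 m[X3→φ3] = [1, 1]
r4 m[X8→φ0] = [432, 400]
r4 m[X8→φ1] = [2124, 4960]
r4 m[X8→φ3] = [4248, 6200]
r4 m[X8→φ5] = [4248, 9920]
r4 m[X13→φ2] = [37, 59]
r4 m[X13→φ4] = [129, 54]
r4 m[X0→φ4] = [6, 5]
r4 m[X0→φ6] = [50, 110]
r4 m[X4→φ1] = [1, 1]
r5 m[φ0→X10] = [832, 5328]
r5 m[φ0→X8] = [481, 1016]
r5 m[φ1→X8] = [12, 10]
r5 m[φ1→X4] = [43916, 31172]
r5 m[φ2→X10] = [281, 569]
r5 m[φ2→X13] = [52944, 22144]
r5 m[φ3→X3] = [23192, 51896]
r5 m[φ3→X8] = [6, 8]
r5 m[φ4→X13] = [37, 59]
r5 m[φ4→X0] = [474, 1023]
r5 m[φ5→X8] = [6, 5]
r5 m[φ6→X0] = [6, 5]
r5 m[X10→φ0] = [53, 107]
r5 m[X10→φ2] = [832, 5328]
r5 m[X3→φ3] = [1, 1]
r5 m[X8→φ0] = [432, 400]
r5 m[X8→φ1] = [2124, 4960]
r5 m[X8→φ3] = [4248, 6200]
r5 m[X8→φ5] = [4248, 9920]
r5 m[X13→φ2] = [37, 59]
r5 m[X13→φ4] = [129, 54]
r5 m[X0→φ4] = [6, 5]
r5 m[X0→φ6] = [50, 110]
r5 m[X4→φ1] = [1, 1]
r6 m[φ0→X10] = [832, 5328]
r6 m[φ0→X8] = [481, 1016]
r6 m[φ1→X8] = [12, 10]
r6 m[φ1→X4] = [43916, 31172]
r6 m[φ2→X10] = [281, 569]
r6 m[φ2→X13] = [52944, 22144]
r6 m[φ3→X3] = [23192, 51896]
r6 m[φ3→X8] = [6, 8]
r6 m[φ4→X13] = [37, 59]
r6 m[φ4→X0] = [474, 1023]
r6 m[φ5→X8] = [6, 5]
r6 m[φ6→X0] = [6, 5]
r6 m[X10→φ0] = [281, 569]
r6 m[X10→φ2] = [832, 5328]
r6 m[X3→φ3] = [1, 1]
r6 m[X8→φ0] = [432, 400]
r6 m[X8→φ1] = [17316, 40640]
r6 m[X8→φ3] = [34632, 50800]
r6 m[X8→φ5] = [34632, 81280]
r6 m[X13→φ2] = [37, 59]
r6 m[X13→φ4] = [52944, 22144]
r6 m[X0→φ4] = [6, 5]
r6 m[X0→φ6] = [474, 1023]
r6 m[X4→φ1] = [1, 1]
r7 m[φ0→X10] = [832, 5328]
r7 m[φ0→X8] = [2557, 5402]
r7 m[φ1→X8] = [12, 10]
r7 m[φ1→X4] = [359044, 255148]
r7 m[φ2→X10] = [281, 569]
r7 m[φ2→X13] = [52944, 22144]
r7 m[φ3→X3] = [189328, 424864]
r7 m[φ3→X8] = [6, 8]
r7 m[φ4→X13] = [37, 59]
r7 m[φ4→X0] = [194464, 419728]
r7 m[φ5→X8] = [6, 5]
r7 m[φ6→X0] = [6, 5]
r7 m[X10→φ0] = [281, 569]
r7 m[X10→φ2] = [832, 5328]
r7 m[X3→φ3] = [1, 1]
r7 m[X8→φ0] = [432, 400]
r7 m[X8→φ1] = [17316, 40640]
r7 m[X8→φ3] = [34632, 50800]
r7 m[X8→φ5] = [34632, 81280]
r7 m[X13→φ2] = [37, 59]
r7 m[X13→φ4] = [52944, 22144]
r7 m[X0→φ4] = [6, 5]
r7 m[X0→φ6] = [474, 1023]
r7 m[X4→φ1] = [1, 1]
r8 m[φ0→X10] = [832, 5328]
r8 m[φ0→X8] = [2557, 5402]
r8 m[φ1→X8] = [12, 10]
r8 m[φ1→X4] = [359044, 255148]
r8 m[φ2→X10] = [281, 569]
r8 m[φ2→X13] = [52944, 22144]
r8 m[φ3→X3] = [189328, 424864]
r8 m[φ3→X8] = [6, 8]
r8 m[φ4→X13] = [37, 59]
r8 m[φ4→X0] = [194464, 419728]
r8 m[φ5→X8] = [6, 5]
r8 m[φ6→X0] = [6, 5]
r8 m[X10→φ0] = [281, 569]
r8 m[X10→φ2] = [832, 5328]
r8 m[X3→φ3] = [1, 1]
r8 m[X8→φ0] = [432, 400]
r8 m[X8→φ1] = [92052, 216080]
r8 m[X8→φ3] = [184104, 270100]
r8 m[X8→φ5] = [184104, 432160]
r8 m[X13→φ2] = [37, 59]
r8 m[X13→φ4] = [52944, 22144]
r8 m[X0→φ4] = [6, 5]
r8 m[X0→φ6] = [194464, 419728]
r8 m[X4→φ1] = [1, 1]
r9 m[φ0→X10] = [832, 5328]
r9 m[φ0→X8] = [2557, 5402]
r9 m[φ1→X8] = [12, 10]
r9 m[φ1→X4] = [1908868, 1356556]
r9 m[φ2→X10] = [281, 569]
r9 m[φ2→X13] = [52944, 22144]
r9 m[φ3→X3] = [1006516, 2258908]
r9 m[φ3→X8] = [6, 8]
r9 m[φ4→X13] = [37, 59]
r9 m[φ4→X0] = [194464, 419728]
r9 m[φ5→X8] = [6, 5]
r9 m[φ6→X0] = [6, 5]
r9 m[X10→φ0] = [281, 569]
r9 m[X10→φ2] = [832, 5328]
r9 m[X3→φ3] = [1, 1]
r9 m[X8→φ0] = [432, 400]
r9 m[X8→φ1] = [92052, 216080]
r9 m[X8→φ3] = [184104, 270100]
r9 m[X8→φ5] = [184104, 432160]
r9 m[X13→φ2] = [37, 59]
r9 m[X13→φ4] = [52944, 22144]
r9 m[X0→φ4] = [6, 5]
r9 m[X0→φ6] = [194464, 419728]
r9 m[X4→φ1] = [1, 1]
r10 m[φ0→X10] = [832, 5328]
r10 m[φ0→X8] = [2557, 5402]
r10 m[φ1→X8] = [12, 10]
r10 m[φ1→X4] = [1908868, 1356556]
r10 m[φ2→X10] = [281, 569]
r10 m[φ2→X13] = [52944, 22144]
r10 m[φ3→X3] = [1006516, 2258908]
r10 m[φ3→X8] = [6, 8]
r10 m[φ4→X13] = [37, 59]
r10 m[φ4→X0] = [194464, 419728]
r10 m[φ5→X8] = [6, 5]
r10 m[φ6→X0] = [6, 5]
r10 m[X10→φ0] = [281, 569]
r10 m[X10→φ2] = [832, 5328]
r10 m[X3→φ3] = [1, 1]
r10 m[X8→φ0] = [432, 400]
r10 m[X8→φ1] = [92052, 216080]
r10 m[X8→φ3] = [184104, 270100]
r10 m[X8→φ5] = [184104, 432160]
r10 m[X13→φ2] = [37, 59]
r10 m[X13→φ4] = [52944, 22144]
r10 m[X0→φ4] = [6, 5]
r10 m[X0→φ6] = [194464, 419728]
r10 m[X4→φ1] = [1, 1]
fixed point reached at round 10
b[X8] = ⊗ incoming = [1104624, 2160800]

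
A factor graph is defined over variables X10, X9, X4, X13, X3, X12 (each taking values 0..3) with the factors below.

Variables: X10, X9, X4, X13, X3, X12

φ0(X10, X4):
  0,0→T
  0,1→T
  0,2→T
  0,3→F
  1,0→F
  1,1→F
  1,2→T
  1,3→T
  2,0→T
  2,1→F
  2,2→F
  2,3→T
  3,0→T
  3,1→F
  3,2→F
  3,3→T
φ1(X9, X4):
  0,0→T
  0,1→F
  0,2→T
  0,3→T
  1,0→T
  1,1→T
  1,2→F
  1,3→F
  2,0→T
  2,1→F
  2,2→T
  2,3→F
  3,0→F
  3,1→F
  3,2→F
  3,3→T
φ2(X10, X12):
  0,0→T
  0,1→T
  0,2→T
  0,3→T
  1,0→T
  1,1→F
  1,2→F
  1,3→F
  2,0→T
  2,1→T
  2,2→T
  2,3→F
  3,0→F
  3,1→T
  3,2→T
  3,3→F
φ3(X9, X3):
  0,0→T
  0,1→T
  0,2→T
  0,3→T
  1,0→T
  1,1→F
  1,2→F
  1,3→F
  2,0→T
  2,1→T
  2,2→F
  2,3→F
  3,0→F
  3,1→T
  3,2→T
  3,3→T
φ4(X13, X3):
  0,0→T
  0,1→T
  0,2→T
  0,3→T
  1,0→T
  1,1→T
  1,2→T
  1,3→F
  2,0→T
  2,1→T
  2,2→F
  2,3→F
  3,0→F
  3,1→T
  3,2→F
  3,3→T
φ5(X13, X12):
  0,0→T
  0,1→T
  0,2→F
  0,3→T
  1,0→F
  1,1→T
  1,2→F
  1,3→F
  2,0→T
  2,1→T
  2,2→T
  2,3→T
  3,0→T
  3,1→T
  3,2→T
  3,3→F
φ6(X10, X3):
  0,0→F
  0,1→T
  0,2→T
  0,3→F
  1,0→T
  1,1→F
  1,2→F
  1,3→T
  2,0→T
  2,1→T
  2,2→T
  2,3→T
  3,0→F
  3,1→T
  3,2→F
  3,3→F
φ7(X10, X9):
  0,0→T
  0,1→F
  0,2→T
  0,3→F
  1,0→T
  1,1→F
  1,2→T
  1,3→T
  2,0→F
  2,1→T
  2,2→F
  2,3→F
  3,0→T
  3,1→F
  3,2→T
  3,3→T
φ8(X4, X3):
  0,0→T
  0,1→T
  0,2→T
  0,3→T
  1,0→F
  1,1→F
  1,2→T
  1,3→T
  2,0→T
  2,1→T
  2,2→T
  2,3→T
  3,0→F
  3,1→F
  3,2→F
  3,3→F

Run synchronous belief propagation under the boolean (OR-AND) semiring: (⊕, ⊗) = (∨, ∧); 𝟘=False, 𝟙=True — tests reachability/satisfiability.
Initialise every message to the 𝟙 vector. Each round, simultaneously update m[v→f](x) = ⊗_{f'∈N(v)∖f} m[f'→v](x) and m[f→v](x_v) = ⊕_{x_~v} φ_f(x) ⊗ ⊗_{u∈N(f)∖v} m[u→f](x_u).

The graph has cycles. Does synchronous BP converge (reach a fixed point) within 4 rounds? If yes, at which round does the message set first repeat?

init: all messages = 𝟙 over 4 values
r1 m[φ0→X10] = [T, T, T, T]
r1 m[φ0→X4] = [T, T, T, T]
r1 m[φ1→X9] = [T, T, T, T]
r1 m[φ1→X4] = [T, T, T, T]
r1 m[φ2→X10] = [T, T, T, T]
r1 m[φ2→X12] = [T, T, T, T]
r1 m[φ3→X9] = [T, T, T, T]
r1 m[φ3→X3] = [T, T, T, T]
r1 m[φ4→X13] = [T, T, T, T]
r1 m[φ4→X3] = [T, T, T, T]
r1 m[φ5→X13] = [T, T, T, T]
r1 m[φ5→X12] = [T, T, T, T]
r1 m[φ6→X10] = [T, T, T, T]
r1 m[φ6→X3] = [T, T, T, T]
r1 m[φ7→X10] = [T, T, T, T]
r1 m[φ7→X9] = [T, T, T, T]
r1 m[φ8→X4] = [T, T, T, F]
r1 m[φ8→X3] = [T, T, T, T]
r1 m[X10→φ0] = [T, T, T, T]
r1 m[X10→φ2] = [T, T, T, T]
r1 m[X10→φ6] = [T, T, T, T]
r1 m[X10→φ7] = [T, T, T, T]
r1 m[X9→φ1] = [T, T, T, T]
r1 m[X9→φ3] = [T, T, T, T]
r1 m[X9→φ7] = [T, T, T, T]
r1 m[X4→φ0] = [T, T, T, T]
r1 m[X4→φ1] = [T, T, T, T]
r1 m[X4→φ8] = [T, T, T, T]
r1 m[X13→φ4] = [T, T, T, T]
r1 m[X13→φ5] = [T, T, T, T]
r1 m[X3→φ3] = [T, T, T, T]
r1 m[X3→φ4] = [T, T, T, T]
r1 m[X3→φ6] = [T, T, T, T]
r1 m[X3→φ8] = [T, T, T, T]
r1 m[X12→φ2] = [T, T, T, T]
r1 m[X12→φ5] = [T, T, T, T]
r2 m[φ0→X10] = [T, T, T, T]
r2 m[φ0→X4] = [T, T, T, T]
r2 m[φ1→X9] = [T, T, T, T]
r2 m[φ1→X4] = [T, T, T, T]
r2 m[φ2→X10] = [T, T, T, T]
r2 m[φ2→X12] = [T, T, T, T]
r2 m[φ3→X9] = [T, T, T, T]
r2 m[φ3→X3] = [T, T, T, T]
r2 m[φ4→X13] = [T, T, T, T]
r2 m[φ4→X3] = [T, T, T, T]
r2 m[φ5→X13] = [T, T, T, T]
r2 m[φ5→X12] = [T, T, T, T]
r2 m[φ6→X10] = [T, T, T, T]
r2 m[φ6→X3] = [T, T, T, T]
r2 m[φ7→X10] = [T, T, T, T]
r2 m[φ7→X9] = [T, T, T, T]
r2 m[φ8→X4] = [T, T, T, F]
r2 m[φ8→X3] = [T, T, T, T]
r2 m[X10→φ0] = [T, T, T, T]
r2 m[X10→φ2] = [T, T, T, T]
r2 m[X10→φ6] = [T, T, T, T]
r2 m[X10→φ7] = [T, T, T, T]
r2 m[X9→φ1] = [T, T, T, T]
r2 m[X9→φ3] = [T, T, T, T]
r2 m[X9→φ7] = [T, T, T, T]
r2 m[X4→φ0] = [T, T, T, F]
r2 m[X4→φ1] = [T, T, T, F]
r2 m[X4→φ8] = [T, T, T, T]
r2 m[X13→φ4] = [T, T, T, T]
r2 m[X13→φ5] = [T, T, T, T]
r2 m[X3→φ3] = [T, T, T, T]
r2 m[X3→φ4] = [T, T, T, T]
r2 m[X3→φ6] = [T, T, T, T]
r2 m[X3→φ8] = [T, T, T, T]
r2 m[X12→φ2] = [T, T, T, T]
r2 m[X12→φ5] = [T, T, T, T]
r3 m[φ0→X10] = [T, T, T, T]
r3 m[φ0→X4] = [T, T, T, T]
r3 m[φ1→X9] = [T, T, T, F]
r3 m[φ1→X4] = [T, T, T, T]
r3 m[φ2→X10] = [T, T, T, T]
r3 m[φ2→X12] = [T, T, T, T]
r3 m[φ3→X9] = [T, T, T, T]
r3 m[φ3→X3] = [T, T, T, T]
r3 m[φ4→X13] = [T, T, T, T]
r3 m[φ4→X3] = [T, T, T, T]
r3 m[φ5→X13] = [T, T, T, T]
r3 m[φ5→X12] = [T, T, T, T]
r3 m[φ6→X10] = [T, T, T, T]
r3 m[φ6→X3] = [T, T, T, T]
r3 m[φ7→X10] = [T, T, T, T]
r3 m[φ7→X9] = [T, T, T, T]
r3 m[φ8→X4] = [T, T, T, F]
r3 m[φ8→X3] = [T, T, T, T]
r3 m[X10→φ0] = [T, T, T, T]
r3 m[X10→φ2] = [T, T, T, T]
r3 m[X10→φ6] = [T, T, T, T]
r3 m[X10→φ7] = [T, T, T, T]
r3 m[X9→φ1] = [T, T, T, T]
r3 m[X9→φ3] = [T, T, T, T]
r3 m[X9→φ7] = [T, T, T, T]
r3 m[X4→φ0] = [T, T, T, F]
r3 m[X4→φ1] = [T, T, T, F]
r3 m[X4→φ8] = [T, T, T, T]
r3 m[X13→φ4] = [T, T, T, T]
r3 m[X13→φ5] = [T, T, T, T]
r3 m[X3→φ3] = [T, T, T, T]
r3 m[X3→φ4] = [T, T, T, T]
r3 m[X3→φ6] = [T, T, T, T]
r3 m[X3→φ8] = [T, T, T, T]
r3 m[X12→φ2] = [T, T, T, T]
r3 m[X12→φ5] = [T, T, T, T]
r4 m[φ0→X10] = [T, T, T, T]
r4 m[φ0→X4] = [T, T, T, T]
r4 m[φ1→X9] = [T, T, T, F]
r4 m[φ1→X4] = [T, T, T, T]
r4 m[φ2→X10] = [T, T, T, T]
r4 m[φ2→X12] = [T, T, T, T]
r4 m[φ3→X9] = [T, T, T, T]
r4 m[φ3→X3] = [T, T, T, T]
r4 m[φ4→X13] = [T, T, T, T]
r4 m[φ4→X3] = [T, T, T, T]
r4 m[φ5→X13] = [T, T, T, T]
r4 m[φ5→X12] = [T, T, T, T]
r4 m[φ6→X10] = [T, T, T, T]
r4 m[φ6→X3] = [T, T, T, T]
r4 m[φ7→X10] = [T, T, T, T]
r4 m[φ7→X9] = [T, T, T, T]
r4 m[φ8→X4] = [T, T, T, F]
r4 m[φ8→X3] = [T, T, T, T]
r4 m[X10→φ0] = [T, T, T, T]
r4 m[X10→φ2] = [T, T, T, T]
r4 m[X10→φ6] = [T, T, T, T]
r4 m[X10→φ7] = [T, T, T, T]
r4 m[X9→φ1] = [T, T, T, T]
r4 m[X9→φ3] = [T, T, T, F]
r4 m[X9→φ7] = [T, T, T, F]
r4 m[X4→φ0] = [T, T, T, F]
r4 m[X4→φ1] = [T, T, T, F]
r4 m[X4→φ8] = [T, T, T, T]
r4 m[X13→φ4] = [T, T, T, T]
r4 m[X13→φ5] = [T, T, T, T]
r4 m[X3→φ3] = [T, T, T, T]
r4 m[X3→φ4] = [T, T, T, T]
r4 m[X3→φ6] = [T, T, T, T]
r4 m[X3→φ8] = [T, T, T, T]
r4 m[X12→φ2] = [T, T, T, T]
r4 m[X12→φ5] = [T, T, T, T]
no fixed point within 4 rounds

NOT CONVERGED within 4 rounds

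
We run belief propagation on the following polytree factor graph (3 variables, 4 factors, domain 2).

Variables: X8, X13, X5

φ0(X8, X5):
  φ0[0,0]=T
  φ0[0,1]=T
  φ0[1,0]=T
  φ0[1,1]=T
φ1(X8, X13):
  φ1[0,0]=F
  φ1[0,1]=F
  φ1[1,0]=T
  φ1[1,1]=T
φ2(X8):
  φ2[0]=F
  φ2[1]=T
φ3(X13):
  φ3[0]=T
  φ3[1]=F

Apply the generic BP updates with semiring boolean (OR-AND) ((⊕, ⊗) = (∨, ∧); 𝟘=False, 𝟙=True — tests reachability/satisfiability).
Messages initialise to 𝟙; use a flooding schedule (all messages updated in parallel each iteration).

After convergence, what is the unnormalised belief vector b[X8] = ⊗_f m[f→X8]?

b[X8] = [F, T]

init: all messages = 𝟙 over 2 values
r1 m[φ0→X8] = [T, T]
r1 m[φ0→X5] = [T, T]
r1 m[φ1→X8] = [F, T]
r1 m[φ1→X13] = [T, T]
r1 m[φ2→X8] = [F, T]
r1 m[φ3→X13] = [T, F]
r1 m[X8→φ0] = [T, T]
r1 m[X8→φ1] = [T, T]
r1 m[X8→φ2] = [T, T]
r1 m[X13→φ1] = [T, T]
r1 m[X13→φ3] = [T, T]
r1 m[X5→φ0] = [T, T]
r2 m[φ0→X8] = [T, T]
r2 m[φ0→X5] = [T, T]
r2 m[φ1→X8] = [F, T]
r2 m[φ1→X13] = [T, T]
r2 m[φ2→X8] = [F, T]
r2 m[φ3→X13] = [T, F]
r2 m[X8→φ0] = [F, T]
r2 m[X8→φ1] = [F, T]
r2 m[X8→φ2] = [F, T]
r2 m[X13→φ1] = [T, F]
r2 m[X13→φ3] = [T, T]
r2 m[X5→φ0] = [T, T]
r3 m[φ0→X8] = [T, T]
r3 m[φ0→X5] = [T, T]
r3 m[φ1→X8] = [F, T]
r3 m[φ1→X13] = [T, T]
r3 m[φ2→X8] = [F, T]
r3 m[φ3→X13] = [T, F]
r3 m[X8→φ0] = [F, T]
r3 m[X8→φ1] = [F, T]
r3 m[X8→φ2] = [F, T]
r3 m[X13→φ1] = [T, F]
r3 m[X13→φ3] = [T, T]
r3 m[X5→φ0] = [T, T]
fixed point reached at round 3
b[X8] = ⊗ incoming = [F, T]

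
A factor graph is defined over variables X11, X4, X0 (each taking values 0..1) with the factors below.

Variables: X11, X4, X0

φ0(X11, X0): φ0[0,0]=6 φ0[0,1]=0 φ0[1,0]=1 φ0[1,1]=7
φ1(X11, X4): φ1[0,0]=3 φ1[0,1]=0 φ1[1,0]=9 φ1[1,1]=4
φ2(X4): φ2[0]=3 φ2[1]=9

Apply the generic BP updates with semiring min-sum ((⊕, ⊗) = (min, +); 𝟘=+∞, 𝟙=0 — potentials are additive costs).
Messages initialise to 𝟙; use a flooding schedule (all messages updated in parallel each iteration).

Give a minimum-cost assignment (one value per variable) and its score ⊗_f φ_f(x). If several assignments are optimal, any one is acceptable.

init: all messages = 𝟙 over 2 values
r1 m[φ0→X11] = [0, 1]
r1 m[φ0→X0] = [1, 0]
r1 m[φ1→X11] = [0, 4]
r1 m[φ1→X4] = [3, 0]
r1 m[φ2→X4] = [3, 9]
r1 m[X11→φ0] = [0, 0]
r1 m[X11→φ1] = [0, 0]
r1 m[X4→φ1] = [0, 0]
r1 m[X4→φ2] = [0, 0]
r1 m[X0→φ0] = [0, 0]
r2 m[φ0→X11] = [0, 1]
r2 m[φ0→X0] = [1, 0]
r2 m[φ1→X11] = [0, 4]
r2 m[φ1→X4] = [3, 0]
r2 m[φ2→X4] = [3, 9]
r2 m[X11→φ0] = [0, 4]
r2 m[X11→φ1] = [0, 1]
r2 m[X4→φ1] = [3, 9]
r2 m[X4→φ2] = [3, 0]
r2 m[X0→φ0] = [0, 0]
r3 m[φ0→X11] = [0, 1]
r3 m[φ0→X0] = [5, 0]
r3 m[φ1→X11] = [6, 12]
r3 m[φ1→X4] = [3, 0]
r3 m[φ2→X4] = [3, 9]
r3 m[X11→φ0] = [0, 4]
r3 m[X11→φ1] = [0, 1]
r3 m[X4→φ1] = [3, 9]
r3 m[X4→φ2] = [3, 0]
r3 m[X0→φ0] = [0, 0]
r4 m[φ0→X11] = [0, 1]
r4 m[φ0→X0] = [5, 0]
r4 m[φ1→X11] = [6, 12]
r4 m[φ1→X4] = [3, 0]
r4 m[φ2→X4] = [3, 9]
r4 m[X11→φ0] = [6, 12]
r4 m[X11→φ1] = [0, 1]
r4 m[X4→φ1] = [3, 9]
r4 m[X4→φ2] = [3, 0]
r4 m[X0→φ0] = [0, 0]
r5 m[φ0→X11] = [0, 1]
r5 m[φ0→X0] = [12, 6]
r5 m[φ1→X11] = [6, 12]
r5 m[φ1→X4] = [3, 0]
r5 m[φ2→X4] = [3, 9]
r5 m[X11→φ0] = [6, 12]
r5 m[X11→φ1] = [0, 1]
r5 m[X4→φ1] = [3, 9]
r5 m[X4→φ2] = [3, 0]
r5 m[X0→φ0] = [0, 0]
r6 m[φ0→X11] = [0, 1]
r6 m[φ0→X0] = [12, 6]
r6 m[φ1→X11] = [6, 12]
r6 m[φ1→X4] = [3, 0]
r6 m[φ2→X4] = [3, 9]
r6 m[X11→φ0] = [6, 12]
r6 m[X11→φ1] = [0, 1]
r6 m[X4→φ1] = [3, 9]
r6 m[X4→φ2] = [3, 0]
r6 m[X0→φ0] = [0, 0]
fixed point reached at round 6
traceback from X11: (X11=0, X4=0, X0=1), score=6

assignment: (X11=0, X4=0, X0=1); score = 6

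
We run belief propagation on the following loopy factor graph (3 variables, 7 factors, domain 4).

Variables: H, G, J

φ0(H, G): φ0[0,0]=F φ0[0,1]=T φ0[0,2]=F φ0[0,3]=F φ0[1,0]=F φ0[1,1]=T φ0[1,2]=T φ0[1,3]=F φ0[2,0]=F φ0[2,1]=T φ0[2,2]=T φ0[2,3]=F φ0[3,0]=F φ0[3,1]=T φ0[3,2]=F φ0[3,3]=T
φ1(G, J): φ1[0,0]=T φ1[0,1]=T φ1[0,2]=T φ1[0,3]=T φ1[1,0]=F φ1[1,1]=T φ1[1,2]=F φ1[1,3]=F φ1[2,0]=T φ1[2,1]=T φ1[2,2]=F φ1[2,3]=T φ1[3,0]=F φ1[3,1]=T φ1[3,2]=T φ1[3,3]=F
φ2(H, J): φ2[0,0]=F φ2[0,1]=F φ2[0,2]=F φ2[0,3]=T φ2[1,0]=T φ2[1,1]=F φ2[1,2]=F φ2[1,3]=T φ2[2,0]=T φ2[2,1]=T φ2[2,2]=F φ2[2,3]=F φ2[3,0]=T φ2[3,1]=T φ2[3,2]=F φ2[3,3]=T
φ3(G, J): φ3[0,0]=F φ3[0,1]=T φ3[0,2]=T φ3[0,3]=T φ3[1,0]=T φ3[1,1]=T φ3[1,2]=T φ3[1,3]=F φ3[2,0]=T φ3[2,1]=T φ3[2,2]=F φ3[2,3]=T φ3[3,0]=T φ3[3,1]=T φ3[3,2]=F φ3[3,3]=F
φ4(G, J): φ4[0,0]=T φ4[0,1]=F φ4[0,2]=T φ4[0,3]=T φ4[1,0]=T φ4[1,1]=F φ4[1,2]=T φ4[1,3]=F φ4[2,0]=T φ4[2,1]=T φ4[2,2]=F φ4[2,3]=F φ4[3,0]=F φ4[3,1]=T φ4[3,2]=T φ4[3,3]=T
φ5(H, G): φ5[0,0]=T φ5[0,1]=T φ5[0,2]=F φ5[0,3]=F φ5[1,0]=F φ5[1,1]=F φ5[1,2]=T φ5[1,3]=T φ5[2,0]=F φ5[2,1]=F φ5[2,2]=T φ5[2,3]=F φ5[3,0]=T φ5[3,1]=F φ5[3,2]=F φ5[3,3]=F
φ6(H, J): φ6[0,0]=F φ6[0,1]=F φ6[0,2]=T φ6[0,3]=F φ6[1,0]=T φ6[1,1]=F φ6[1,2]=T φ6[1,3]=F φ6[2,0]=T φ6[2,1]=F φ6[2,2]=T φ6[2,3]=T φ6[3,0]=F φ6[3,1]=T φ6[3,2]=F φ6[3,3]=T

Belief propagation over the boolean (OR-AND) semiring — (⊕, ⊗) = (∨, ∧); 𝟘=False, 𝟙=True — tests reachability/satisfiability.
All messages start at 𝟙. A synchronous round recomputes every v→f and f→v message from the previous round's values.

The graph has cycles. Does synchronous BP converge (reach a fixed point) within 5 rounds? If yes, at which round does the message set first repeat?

init: all messages = 𝟙 over 4 values
r1 m[φ0→H] = [T, T, T, T]
r1 m[φ0→G] = [F, T, T, T]
r1 m[φ1→G] = [T, T, T, T]
r1 m[φ1→J] = [T, T, T, T]
r1 m[φ2→H] = [T, T, T, T]
r1 m[φ2→J] = [T, T, F, T]
r1 m[φ3→G] = [T, T, T, T]
r1 m[φ3→J] = [T, T, T, T]
r1 m[φ4→G] = [T, T, T, T]
r1 m[φ4→J] = [T, T, T, T]
r1 m[φ5→H] = [T, T, T, T]
r1 m[φ5→G] = [T, T, T, T]
r1 m[φ6→H] = [T, T, T, T]
r1 m[φ6→J] = [T, T, T, T]
r1 m[H→φ0] = [T, T, T, T]
r1 m[H→φ2] = [T, T, T, T]
r1 m[H→φ5] = [T, T, T, T]
r1 m[H→φ6] = [T, T, T, T]
r1 m[G→φ0] = [T, T, T, T]
r1 m[G→φ1] = [T, T, T, T]
r1 m[G→φ3] = [T, T, T, T]
r1 m[G→φ4] = [T, T, T, T]
r1 m[G→φ5] = [T, T, T, T]
r1 m[J→φ1] = [T, T, T, T]
r1 m[J→φ2] = [T, T, T, T]
r1 m[J→φ3] = [T, T, T, T]
r1 m[J→φ4] = [T, T, T, T]
r1 m[J→φ6] = [T, T, T, T]
r2 m[φ0→H] = [T, T, T, T]
r2 m[φ0→G] = [F, T, T, T]
r2 m[φ1→G] = [T, T, T, T]
r2 m[φ1→J] = [T, T, T, T]
r2 m[φ2→H] = [T, T, T, T]
r2 m[φ2→J] = [T, T, F, T]
r2 m[φ3→G] = [T, T, T, T]
r2 m[φ3→J] = [T, T, T, T]
r2 m[φ4→G] = [T, T, T, T]
r2 m[φ4→J] = [T, T, T, T]
r2 m[φ5→H] = [T, T, T, T]
r2 m[φ5→G] = [T, T, T, T]
r2 m[φ6→H] = [T, T, T, T]
r2 m[φ6→J] = [T, T, T, T]
r2 m[H→φ0] = [T, T, T, T]
r2 m[H→φ2] = [T, T, T, T]
r2 m[H→φ5] = [T, T, T, T]
r2 m[H→φ6] = [T, T, T, T]
r2 m[G→φ0] = [T, T, T, T]
r2 m[G→φ1] = [F, T, T, T]
r2 m[G→φ3] = [F, T, T, T]
r2 m[G→φ4] = [F, T, T, T]
r2 m[G→φ5] = [F, T, T, T]
r2 m[J→φ1] = [T, T, F, T]
r2 m[J→φ2] = [T, T, T, T]
r2 m[J→φ3] = [T, T, F, T]
r2 m[J→φ4] = [T, T, F, T]
r2 m[J→φ6] = [T, T, F, T]
r3 m[φ0→H] = [T, T, T, T]
r3 m[φ0→G] = [F, T, T, T]
r3 m[φ1→G] = [T, T, T, T]
r3 m[φ1→J] = [T, T, T, T]
r3 m[φ2→H] = [T, T, T, T]
r3 m[φ2→J] = [T, T, F, T]
r3 m[φ3→G] = [T, T, T, T]
r3 m[φ3→J] = [T, T, T, T]
r3 m[φ4→G] = [T, T, T, T]
r3 m[φ4→J] = [T, T, T, T]
r3 m[φ5→H] = [T, T, T, F]
r3 m[φ5→G] = [T, T, T, T]
r3 m[φ6→H] = [F, T, T, T]
r3 m[φ6→J] = [T, T, T, T]
r3 m[H→φ0] = [T, T, T, T]
r3 m[H→φ2] = [T, T, T, T]
r3 m[H→φ5] = [T, T, T, T]
r3 m[H→φ6] = [T, T, T, T]
r3 m[G→φ0] = [T, T, T, T]
r3 m[G→φ1] = [F, T, T, T]
r3 m[G→φ3] = [F, T, T, T]
r3 m[G→φ4] = [F, T, T, T]
r3 m[G→φ5] = [F, T, T, T]
r3 m[J→φ1] = [T, T, F, T]
r3 m[J→φ2] = [T, T, T, T]
r3 m[J→φ3] = [T, T, F, T]
r3 m[J→φ4] = [T, T, F, T]
r3 m[J→φ6] = [T, T, F, T]
r4 m[φ0→H] = [T, T, T, T]
r4 m[φ0→G] = [F, T, T, T]
r4 m[φ1→G] = [T, T, T, T]
r4 m[φ1→J] = [T, T, T, T]
r4 m[φ2→H] = [T, T, T, T]
r4 m[φ2→J] = [T, T, F, T]
r4 m[φ3→G] = [T, T, T, T]
r4 m[φ3→J] = [T, T, T, T]
r4 m[φ4→G] = [T, T, T, T]
r4 m[φ4→J] = [T, T, T, T]
r4 m[φ5→H] = [T, T, T, F]
r4 m[φ5→G] = [T, T, T, T]
r4 m[φ6→H] = [F, T, T, T]
r4 m[φ6→J] = [T, T, T, T]
r4 m[H→φ0] = [F, T, T, F]
r4 m[H→φ2] = [F, T, T, F]
r4 m[H→φ5] = [F, T, T, T]
r4 m[H→φ6] = [T, T, T, F]
r4 m[G→φ0] = [T, T, T, T]
r4 m[G→φ1] = [F, T, T, T]
r4 m[G→φ3] = [F, T, T, T]
r4 m[G→φ4] = [F, T, T, T]
r4 m[G→φ5] = [F, T, T, T]
r4 m[J→φ1] = [T, T, F, T]
r4 m[J→φ2] = [T, T, T, T]
r4 m[J→φ3] = [T, T, F, T]
r4 m[J→φ4] = [T, T, F, T]
r4 m[J→φ6] = [T, T, F, T]
r5 m[φ0→H] = [T, T, T, T]
r5 m[φ0→G] = [F, T, T, F]
r5 m[φ1→G] = [T, T, T, T]
r5 m[φ1→J] = [T, T, T, T]
r5 m[φ2→H] = [T, T, T, T]
r5 m[φ2→J] = [T, T, F, T]
r5 m[φ3→G] = [T, T, T, T]
r5 m[φ3→J] = [T, T, T, T]
r5 m[φ4→G] = [T, T, T, T]
r5 m[φ4→J] = [T, T, T, T]
r5 m[φ5→H] = [T, T, T, F]
r5 m[φ5→G] = [T, F, T, T]
r5 m[φ6→H] = [F, T, T, T]
r5 m[φ6→J] = [T, F, T, T]
r5 m[H→φ0] = [F, T, T, F]
r5 m[H→φ2] = [F, T, T, F]
r5 m[H→φ5] = [F, T, T, T]
r5 m[H→φ6] = [T, T, T, F]
r5 m[G→φ0] = [T, T, T, T]
r5 m[G→φ1] = [F, T, T, T]
r5 m[G→φ3] = [F, T, T, T]
r5 m[G→φ4] = [F, T, T, T]
r5 m[G→φ5] = [F, T, T, T]
r5 m[J→φ1] = [T, T, F, T]
r5 m[J→φ2] = [T, T, T, T]
r5 m[J→φ3] = [T, T, F, T]
r5 m[J→φ4] = [T, T, F, T]
r5 m[J→φ6] = [T, T, F, T]
no fixed point within 5 rounds

NOT CONVERGED within 5 rounds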